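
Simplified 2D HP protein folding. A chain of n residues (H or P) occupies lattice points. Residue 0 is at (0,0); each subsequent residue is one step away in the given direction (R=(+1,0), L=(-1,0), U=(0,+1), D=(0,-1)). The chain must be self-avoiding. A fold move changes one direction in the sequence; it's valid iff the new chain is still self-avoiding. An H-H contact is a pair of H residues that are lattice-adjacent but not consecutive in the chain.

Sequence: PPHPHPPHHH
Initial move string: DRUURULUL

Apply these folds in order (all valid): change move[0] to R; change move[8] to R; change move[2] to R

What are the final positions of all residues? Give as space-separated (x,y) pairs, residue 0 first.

Answer: (0,0) (1,0) (2,0) (3,0) (3,1) (4,1) (4,2) (3,2) (3,3) (4,3)

Derivation:
Initial moves: DRUURULUL
Fold: move[0]->R => RRUURULUL (positions: [(0, 0), (1, 0), (2, 0), (2, 1), (2, 2), (3, 2), (3, 3), (2, 3), (2, 4), (1, 4)])
Fold: move[8]->R => RRUURULUR (positions: [(0, 0), (1, 0), (2, 0), (2, 1), (2, 2), (3, 2), (3, 3), (2, 3), (2, 4), (3, 4)])
Fold: move[2]->R => RRRURULUR (positions: [(0, 0), (1, 0), (2, 0), (3, 0), (3, 1), (4, 1), (4, 2), (3, 2), (3, 3), (4, 3)])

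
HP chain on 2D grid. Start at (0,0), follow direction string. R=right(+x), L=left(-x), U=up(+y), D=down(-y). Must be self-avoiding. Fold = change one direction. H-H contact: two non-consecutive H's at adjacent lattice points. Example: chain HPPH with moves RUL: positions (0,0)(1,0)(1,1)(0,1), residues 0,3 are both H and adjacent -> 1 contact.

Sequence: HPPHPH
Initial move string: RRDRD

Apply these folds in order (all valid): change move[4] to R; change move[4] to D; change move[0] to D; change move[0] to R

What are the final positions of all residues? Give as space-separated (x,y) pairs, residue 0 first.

Answer: (0,0) (1,0) (2,0) (2,-1) (3,-1) (3,-2)

Derivation:
Initial moves: RRDRD
Fold: move[4]->R => RRDRR (positions: [(0, 0), (1, 0), (2, 0), (2, -1), (3, -1), (4, -1)])
Fold: move[4]->D => RRDRD (positions: [(0, 0), (1, 0), (2, 0), (2, -1), (3, -1), (3, -2)])
Fold: move[0]->D => DRDRD (positions: [(0, 0), (0, -1), (1, -1), (1, -2), (2, -2), (2, -3)])
Fold: move[0]->R => RRDRD (positions: [(0, 0), (1, 0), (2, 0), (2, -1), (3, -1), (3, -2)])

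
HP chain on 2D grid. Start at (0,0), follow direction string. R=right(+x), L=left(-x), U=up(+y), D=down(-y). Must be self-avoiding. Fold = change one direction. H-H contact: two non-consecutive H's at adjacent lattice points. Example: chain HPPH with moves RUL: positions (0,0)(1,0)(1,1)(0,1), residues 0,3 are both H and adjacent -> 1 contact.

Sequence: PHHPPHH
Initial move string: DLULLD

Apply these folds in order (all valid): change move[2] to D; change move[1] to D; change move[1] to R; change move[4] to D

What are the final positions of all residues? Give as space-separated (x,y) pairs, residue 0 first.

Answer: (0,0) (0,-1) (1,-1) (1,-2) (0,-2) (0,-3) (0,-4)

Derivation:
Initial moves: DLULLD
Fold: move[2]->D => DLDLLD (positions: [(0, 0), (0, -1), (-1, -1), (-1, -2), (-2, -2), (-3, -2), (-3, -3)])
Fold: move[1]->D => DDDLLD (positions: [(0, 0), (0, -1), (0, -2), (0, -3), (-1, -3), (-2, -3), (-2, -4)])
Fold: move[1]->R => DRDLLD (positions: [(0, 0), (0, -1), (1, -1), (1, -2), (0, -2), (-1, -2), (-1, -3)])
Fold: move[4]->D => DRDLDD (positions: [(0, 0), (0, -1), (1, -1), (1, -2), (0, -2), (0, -3), (0, -4)])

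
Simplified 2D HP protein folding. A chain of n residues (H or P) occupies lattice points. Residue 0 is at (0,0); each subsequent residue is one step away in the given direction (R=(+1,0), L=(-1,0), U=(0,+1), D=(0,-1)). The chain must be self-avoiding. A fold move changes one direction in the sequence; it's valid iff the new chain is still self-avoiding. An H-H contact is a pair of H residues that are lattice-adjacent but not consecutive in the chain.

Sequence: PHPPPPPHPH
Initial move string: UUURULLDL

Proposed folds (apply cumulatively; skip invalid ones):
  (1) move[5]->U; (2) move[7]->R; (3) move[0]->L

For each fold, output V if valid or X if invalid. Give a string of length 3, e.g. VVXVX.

Initial: UUURULLDL -> [(0, 0), (0, 1), (0, 2), (0, 3), (1, 3), (1, 4), (0, 4), (-1, 4), (-1, 3), (-2, 3)]
Fold 1: move[5]->U => UUURUULDL VALID
Fold 2: move[7]->R => UUURUULRL INVALID (collision), skipped
Fold 3: move[0]->L => LUURUULDL VALID

Answer: VXV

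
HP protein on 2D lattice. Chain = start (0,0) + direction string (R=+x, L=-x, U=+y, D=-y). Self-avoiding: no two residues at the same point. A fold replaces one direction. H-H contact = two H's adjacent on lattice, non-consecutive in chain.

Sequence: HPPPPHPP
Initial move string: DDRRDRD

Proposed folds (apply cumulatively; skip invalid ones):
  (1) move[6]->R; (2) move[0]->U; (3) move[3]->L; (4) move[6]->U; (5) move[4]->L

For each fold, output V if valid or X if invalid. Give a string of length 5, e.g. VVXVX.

Answer: VXXVX

Derivation:
Initial: DDRRDRD -> [(0, 0), (0, -1), (0, -2), (1, -2), (2, -2), (2, -3), (3, -3), (3, -4)]
Fold 1: move[6]->R => DDRRDRR VALID
Fold 2: move[0]->U => UDRRDRR INVALID (collision), skipped
Fold 3: move[3]->L => DDRLDRR INVALID (collision), skipped
Fold 4: move[6]->U => DDRRDRU VALID
Fold 5: move[4]->L => DDRRLRU INVALID (collision), skipped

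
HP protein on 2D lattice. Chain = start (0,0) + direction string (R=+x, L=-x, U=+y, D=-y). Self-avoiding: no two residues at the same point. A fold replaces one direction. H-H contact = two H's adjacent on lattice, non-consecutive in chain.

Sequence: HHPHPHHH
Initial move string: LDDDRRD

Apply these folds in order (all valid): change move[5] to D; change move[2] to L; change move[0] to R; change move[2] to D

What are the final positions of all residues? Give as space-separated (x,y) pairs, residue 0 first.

Answer: (0,0) (1,0) (1,-1) (1,-2) (1,-3) (2,-3) (2,-4) (2,-5)

Derivation:
Initial moves: LDDDRRD
Fold: move[5]->D => LDDDRDD (positions: [(0, 0), (-1, 0), (-1, -1), (-1, -2), (-1, -3), (0, -3), (0, -4), (0, -5)])
Fold: move[2]->L => LDLDRDD (positions: [(0, 0), (-1, 0), (-1, -1), (-2, -1), (-2, -2), (-1, -2), (-1, -3), (-1, -4)])
Fold: move[0]->R => RDLDRDD (positions: [(0, 0), (1, 0), (1, -1), (0, -1), (0, -2), (1, -2), (1, -3), (1, -4)])
Fold: move[2]->D => RDDDRDD (positions: [(0, 0), (1, 0), (1, -1), (1, -2), (1, -3), (2, -3), (2, -4), (2, -5)])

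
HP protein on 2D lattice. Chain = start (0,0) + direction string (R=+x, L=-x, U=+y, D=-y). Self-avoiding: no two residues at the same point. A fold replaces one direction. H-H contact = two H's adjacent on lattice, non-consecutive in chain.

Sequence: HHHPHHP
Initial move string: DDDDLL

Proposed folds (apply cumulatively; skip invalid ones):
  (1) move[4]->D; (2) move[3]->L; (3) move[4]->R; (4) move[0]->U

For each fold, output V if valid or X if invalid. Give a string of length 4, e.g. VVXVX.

Answer: VVXX

Derivation:
Initial: DDDDLL -> [(0, 0), (0, -1), (0, -2), (0, -3), (0, -4), (-1, -4), (-2, -4)]
Fold 1: move[4]->D => DDDDDL VALID
Fold 2: move[3]->L => DDDLDL VALID
Fold 3: move[4]->R => DDDLRL INVALID (collision), skipped
Fold 4: move[0]->U => UDDLDL INVALID (collision), skipped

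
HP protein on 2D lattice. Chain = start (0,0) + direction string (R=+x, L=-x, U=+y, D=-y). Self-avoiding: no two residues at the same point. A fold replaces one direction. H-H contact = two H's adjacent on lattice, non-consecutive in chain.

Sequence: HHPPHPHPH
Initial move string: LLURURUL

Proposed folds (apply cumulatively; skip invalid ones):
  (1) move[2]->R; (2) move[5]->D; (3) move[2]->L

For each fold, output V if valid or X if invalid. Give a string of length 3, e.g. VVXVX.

Answer: XXX

Derivation:
Initial: LLURURUL -> [(0, 0), (-1, 0), (-2, 0), (-2, 1), (-1, 1), (-1, 2), (0, 2), (0, 3), (-1, 3)]
Fold 1: move[2]->R => LLRRURUL INVALID (collision), skipped
Fold 2: move[5]->D => LLURUDUL INVALID (collision), skipped
Fold 3: move[2]->L => LLLRURUL INVALID (collision), skipped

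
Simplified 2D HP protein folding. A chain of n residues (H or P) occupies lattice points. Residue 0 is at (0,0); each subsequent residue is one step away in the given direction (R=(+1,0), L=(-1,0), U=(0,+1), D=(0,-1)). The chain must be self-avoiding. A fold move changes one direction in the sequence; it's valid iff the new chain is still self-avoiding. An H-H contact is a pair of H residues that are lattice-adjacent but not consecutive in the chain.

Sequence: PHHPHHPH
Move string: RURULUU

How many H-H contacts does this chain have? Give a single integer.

Positions: [(0, 0), (1, 0), (1, 1), (2, 1), (2, 2), (1, 2), (1, 3), (1, 4)]
H-H contact: residue 2 @(1,1) - residue 5 @(1, 2)

Answer: 1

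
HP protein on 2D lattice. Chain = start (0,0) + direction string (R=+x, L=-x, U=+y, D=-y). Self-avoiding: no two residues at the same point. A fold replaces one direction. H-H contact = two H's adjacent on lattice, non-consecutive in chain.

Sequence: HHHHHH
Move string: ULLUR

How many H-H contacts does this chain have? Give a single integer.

Answer: 1

Derivation:
Positions: [(0, 0), (0, 1), (-1, 1), (-2, 1), (-2, 2), (-1, 2)]
H-H contact: residue 2 @(-1,1) - residue 5 @(-1, 2)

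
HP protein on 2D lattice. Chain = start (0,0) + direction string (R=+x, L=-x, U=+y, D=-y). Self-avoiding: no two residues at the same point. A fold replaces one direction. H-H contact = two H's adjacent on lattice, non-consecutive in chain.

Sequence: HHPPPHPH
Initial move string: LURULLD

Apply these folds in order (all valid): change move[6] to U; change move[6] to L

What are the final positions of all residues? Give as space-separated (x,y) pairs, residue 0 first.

Initial moves: LURULLD
Fold: move[6]->U => LURULLU (positions: [(0, 0), (-1, 0), (-1, 1), (0, 1), (0, 2), (-1, 2), (-2, 2), (-2, 3)])
Fold: move[6]->L => LURULLL (positions: [(0, 0), (-1, 0), (-1, 1), (0, 1), (0, 2), (-1, 2), (-2, 2), (-3, 2)])

Answer: (0,0) (-1,0) (-1,1) (0,1) (0,2) (-1,2) (-2,2) (-3,2)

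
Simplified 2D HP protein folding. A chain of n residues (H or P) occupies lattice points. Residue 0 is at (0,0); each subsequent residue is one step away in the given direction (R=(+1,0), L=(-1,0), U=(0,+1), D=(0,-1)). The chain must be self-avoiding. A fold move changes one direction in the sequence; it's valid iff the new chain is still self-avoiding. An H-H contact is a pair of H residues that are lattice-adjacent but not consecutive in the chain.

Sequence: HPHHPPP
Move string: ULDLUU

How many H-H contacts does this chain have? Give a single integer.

Answer: 1

Derivation:
Positions: [(0, 0), (0, 1), (-1, 1), (-1, 0), (-2, 0), (-2, 1), (-2, 2)]
H-H contact: residue 0 @(0,0) - residue 3 @(-1, 0)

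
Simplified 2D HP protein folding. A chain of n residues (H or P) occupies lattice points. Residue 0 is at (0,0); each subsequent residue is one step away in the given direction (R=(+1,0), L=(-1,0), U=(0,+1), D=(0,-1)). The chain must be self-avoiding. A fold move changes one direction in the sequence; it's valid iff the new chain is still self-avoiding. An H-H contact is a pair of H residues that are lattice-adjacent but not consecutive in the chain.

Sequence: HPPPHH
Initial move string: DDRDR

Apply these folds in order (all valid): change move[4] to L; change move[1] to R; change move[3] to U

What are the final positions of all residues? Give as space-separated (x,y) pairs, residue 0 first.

Initial moves: DDRDR
Fold: move[4]->L => DDRDL (positions: [(0, 0), (0, -1), (0, -2), (1, -2), (1, -3), (0, -3)])
Fold: move[1]->R => DRRDL (positions: [(0, 0), (0, -1), (1, -1), (2, -1), (2, -2), (1, -2)])
Fold: move[3]->U => DRRUL (positions: [(0, 0), (0, -1), (1, -1), (2, -1), (2, 0), (1, 0)])

Answer: (0,0) (0,-1) (1,-1) (2,-1) (2,0) (1,0)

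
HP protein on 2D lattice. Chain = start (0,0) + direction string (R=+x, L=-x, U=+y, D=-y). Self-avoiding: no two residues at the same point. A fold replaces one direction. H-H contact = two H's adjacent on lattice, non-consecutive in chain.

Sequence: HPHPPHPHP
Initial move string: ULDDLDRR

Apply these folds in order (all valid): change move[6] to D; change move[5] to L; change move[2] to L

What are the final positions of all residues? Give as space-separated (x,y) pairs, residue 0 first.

Initial moves: ULDDLDRR
Fold: move[6]->D => ULDDLDDR (positions: [(0, 0), (0, 1), (-1, 1), (-1, 0), (-1, -1), (-2, -1), (-2, -2), (-2, -3), (-1, -3)])
Fold: move[5]->L => ULDDLLDR (positions: [(0, 0), (0, 1), (-1, 1), (-1, 0), (-1, -1), (-2, -1), (-3, -1), (-3, -2), (-2, -2)])
Fold: move[2]->L => ULLDLLDR (positions: [(0, 0), (0, 1), (-1, 1), (-2, 1), (-2, 0), (-3, 0), (-4, 0), (-4, -1), (-3, -1)])

Answer: (0,0) (0,1) (-1,1) (-2,1) (-2,0) (-3,0) (-4,0) (-4,-1) (-3,-1)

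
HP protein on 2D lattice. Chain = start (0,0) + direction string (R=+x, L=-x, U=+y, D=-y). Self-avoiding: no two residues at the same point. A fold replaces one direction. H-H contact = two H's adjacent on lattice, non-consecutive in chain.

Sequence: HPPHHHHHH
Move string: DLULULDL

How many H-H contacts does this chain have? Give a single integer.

Positions: [(0, 0), (0, -1), (-1, -1), (-1, 0), (-2, 0), (-2, 1), (-3, 1), (-3, 0), (-4, 0)]
H-H contact: residue 0 @(0,0) - residue 3 @(-1, 0)
H-H contact: residue 4 @(-2,0) - residue 7 @(-3, 0)

Answer: 2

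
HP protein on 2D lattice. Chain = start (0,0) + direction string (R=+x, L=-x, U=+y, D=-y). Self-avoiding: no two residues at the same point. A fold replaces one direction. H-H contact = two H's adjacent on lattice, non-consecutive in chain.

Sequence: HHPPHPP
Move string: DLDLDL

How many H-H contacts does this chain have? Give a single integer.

Positions: [(0, 0), (0, -1), (-1, -1), (-1, -2), (-2, -2), (-2, -3), (-3, -3)]
No H-H contacts found.

Answer: 0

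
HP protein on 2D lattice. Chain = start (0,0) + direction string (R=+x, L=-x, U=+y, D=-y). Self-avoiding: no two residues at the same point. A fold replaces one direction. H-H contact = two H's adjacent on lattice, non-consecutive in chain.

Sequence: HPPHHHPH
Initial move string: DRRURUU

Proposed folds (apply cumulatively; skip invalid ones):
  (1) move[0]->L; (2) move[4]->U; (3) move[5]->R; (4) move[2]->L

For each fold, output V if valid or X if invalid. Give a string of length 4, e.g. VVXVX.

Initial: DRRURUU -> [(0, 0), (0, -1), (1, -1), (2, -1), (2, 0), (3, 0), (3, 1), (3, 2)]
Fold 1: move[0]->L => LRRURUU INVALID (collision), skipped
Fold 2: move[4]->U => DRRUUUU VALID
Fold 3: move[5]->R => DRRUURU VALID
Fold 4: move[2]->L => DRLUURU INVALID (collision), skipped

Answer: XVVX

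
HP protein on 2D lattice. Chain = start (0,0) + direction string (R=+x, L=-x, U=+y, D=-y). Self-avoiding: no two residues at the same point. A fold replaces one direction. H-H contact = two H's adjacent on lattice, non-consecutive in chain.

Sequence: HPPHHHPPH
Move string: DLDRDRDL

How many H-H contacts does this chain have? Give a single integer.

Answer: 1

Derivation:
Positions: [(0, 0), (0, -1), (-1, -1), (-1, -2), (0, -2), (0, -3), (1, -3), (1, -4), (0, -4)]
H-H contact: residue 5 @(0,-3) - residue 8 @(0, -4)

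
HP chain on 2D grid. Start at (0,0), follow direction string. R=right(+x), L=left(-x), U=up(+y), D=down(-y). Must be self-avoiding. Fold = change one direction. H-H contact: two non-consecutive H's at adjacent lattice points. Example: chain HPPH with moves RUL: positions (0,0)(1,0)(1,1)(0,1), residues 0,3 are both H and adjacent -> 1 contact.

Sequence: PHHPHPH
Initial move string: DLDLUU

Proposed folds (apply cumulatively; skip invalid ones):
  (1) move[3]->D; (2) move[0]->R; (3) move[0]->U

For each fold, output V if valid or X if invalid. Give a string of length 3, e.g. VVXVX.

Initial: DLDLUU -> [(0, 0), (0, -1), (-1, -1), (-1, -2), (-2, -2), (-2, -1), (-2, 0)]
Fold 1: move[3]->D => DLDDUU INVALID (collision), skipped
Fold 2: move[0]->R => RLDLUU INVALID (collision), skipped
Fold 3: move[0]->U => ULDLUU VALID

Answer: XXV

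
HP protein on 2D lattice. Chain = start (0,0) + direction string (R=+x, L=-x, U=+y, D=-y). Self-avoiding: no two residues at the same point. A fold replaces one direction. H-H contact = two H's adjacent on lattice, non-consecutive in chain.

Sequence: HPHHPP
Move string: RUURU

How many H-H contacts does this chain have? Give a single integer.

Positions: [(0, 0), (1, 0), (1, 1), (1, 2), (2, 2), (2, 3)]
No H-H contacts found.

Answer: 0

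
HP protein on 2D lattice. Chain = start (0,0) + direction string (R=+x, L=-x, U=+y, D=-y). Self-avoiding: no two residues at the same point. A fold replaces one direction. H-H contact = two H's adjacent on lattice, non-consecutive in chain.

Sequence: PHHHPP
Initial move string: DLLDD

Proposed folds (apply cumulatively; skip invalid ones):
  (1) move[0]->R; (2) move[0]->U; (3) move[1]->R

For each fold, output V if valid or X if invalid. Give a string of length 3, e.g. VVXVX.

Initial: DLLDD -> [(0, 0), (0, -1), (-1, -1), (-2, -1), (-2, -2), (-2, -3)]
Fold 1: move[0]->R => RLLDD INVALID (collision), skipped
Fold 2: move[0]->U => ULLDD VALID
Fold 3: move[1]->R => URLDD INVALID (collision), skipped

Answer: XVX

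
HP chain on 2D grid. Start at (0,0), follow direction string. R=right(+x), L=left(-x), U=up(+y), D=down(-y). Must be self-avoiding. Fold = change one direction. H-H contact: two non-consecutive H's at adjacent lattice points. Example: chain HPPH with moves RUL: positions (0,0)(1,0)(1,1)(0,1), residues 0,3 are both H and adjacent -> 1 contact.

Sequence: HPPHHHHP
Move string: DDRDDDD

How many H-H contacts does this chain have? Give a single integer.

Positions: [(0, 0), (0, -1), (0, -2), (1, -2), (1, -3), (1, -4), (1, -5), (1, -6)]
No H-H contacts found.

Answer: 0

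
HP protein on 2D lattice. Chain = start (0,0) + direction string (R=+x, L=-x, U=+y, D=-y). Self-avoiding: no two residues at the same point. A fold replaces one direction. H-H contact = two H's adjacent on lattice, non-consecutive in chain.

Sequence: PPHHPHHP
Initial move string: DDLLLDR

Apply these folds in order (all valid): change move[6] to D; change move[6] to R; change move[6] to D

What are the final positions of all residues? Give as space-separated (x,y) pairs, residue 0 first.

Initial moves: DDLLLDR
Fold: move[6]->D => DDLLLDD (positions: [(0, 0), (0, -1), (0, -2), (-1, -2), (-2, -2), (-3, -2), (-3, -3), (-3, -4)])
Fold: move[6]->R => DDLLLDR (positions: [(0, 0), (0, -1), (0, -2), (-1, -2), (-2, -2), (-3, -2), (-3, -3), (-2, -3)])
Fold: move[6]->D => DDLLLDD (positions: [(0, 0), (0, -1), (0, -2), (-1, -2), (-2, -2), (-3, -2), (-3, -3), (-3, -4)])

Answer: (0,0) (0,-1) (0,-2) (-1,-2) (-2,-2) (-3,-2) (-3,-3) (-3,-4)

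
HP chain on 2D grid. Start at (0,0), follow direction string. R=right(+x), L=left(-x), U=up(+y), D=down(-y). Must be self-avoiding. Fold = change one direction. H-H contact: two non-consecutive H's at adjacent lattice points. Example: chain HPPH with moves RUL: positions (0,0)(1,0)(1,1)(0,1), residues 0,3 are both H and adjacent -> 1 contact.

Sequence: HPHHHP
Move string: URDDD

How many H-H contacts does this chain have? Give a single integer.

Positions: [(0, 0), (0, 1), (1, 1), (1, 0), (1, -1), (1, -2)]
H-H contact: residue 0 @(0,0) - residue 3 @(1, 0)

Answer: 1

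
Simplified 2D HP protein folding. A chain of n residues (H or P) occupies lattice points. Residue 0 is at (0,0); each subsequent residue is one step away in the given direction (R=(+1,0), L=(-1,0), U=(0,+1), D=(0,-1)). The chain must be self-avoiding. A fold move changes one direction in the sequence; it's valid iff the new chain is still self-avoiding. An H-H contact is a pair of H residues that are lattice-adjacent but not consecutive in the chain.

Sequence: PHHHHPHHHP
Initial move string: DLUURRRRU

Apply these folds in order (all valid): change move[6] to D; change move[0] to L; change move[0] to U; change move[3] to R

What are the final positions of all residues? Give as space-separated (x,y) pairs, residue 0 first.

Answer: (0,0) (0,1) (-1,1) (-1,2) (0,2) (1,2) (2,2) (2,1) (3,1) (3,2)

Derivation:
Initial moves: DLUURRRRU
Fold: move[6]->D => DLUURRDRU (positions: [(0, 0), (0, -1), (-1, -1), (-1, 0), (-1, 1), (0, 1), (1, 1), (1, 0), (2, 0), (2, 1)])
Fold: move[0]->L => LLUURRDRU (positions: [(0, 0), (-1, 0), (-2, 0), (-2, 1), (-2, 2), (-1, 2), (0, 2), (0, 1), (1, 1), (1, 2)])
Fold: move[0]->U => ULUURRDRU (positions: [(0, 0), (0, 1), (-1, 1), (-1, 2), (-1, 3), (0, 3), (1, 3), (1, 2), (2, 2), (2, 3)])
Fold: move[3]->R => ULURRRDRU (positions: [(0, 0), (0, 1), (-1, 1), (-1, 2), (0, 2), (1, 2), (2, 2), (2, 1), (3, 1), (3, 2)])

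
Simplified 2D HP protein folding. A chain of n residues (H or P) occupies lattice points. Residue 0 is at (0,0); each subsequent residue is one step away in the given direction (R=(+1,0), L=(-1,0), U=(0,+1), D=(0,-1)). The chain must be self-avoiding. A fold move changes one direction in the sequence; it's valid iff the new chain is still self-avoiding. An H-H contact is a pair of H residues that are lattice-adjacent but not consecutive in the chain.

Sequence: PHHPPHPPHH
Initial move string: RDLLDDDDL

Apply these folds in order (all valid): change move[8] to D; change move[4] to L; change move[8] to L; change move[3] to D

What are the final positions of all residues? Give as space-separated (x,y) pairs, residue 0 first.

Initial moves: RDLLDDDDL
Fold: move[8]->D => RDLLDDDDD (positions: [(0, 0), (1, 0), (1, -1), (0, -1), (-1, -1), (-1, -2), (-1, -3), (-1, -4), (-1, -5), (-1, -6)])
Fold: move[4]->L => RDLLLDDDD (positions: [(0, 0), (1, 0), (1, -1), (0, -1), (-1, -1), (-2, -1), (-2, -2), (-2, -3), (-2, -4), (-2, -5)])
Fold: move[8]->L => RDLLLDDDL (positions: [(0, 0), (1, 0), (1, -1), (0, -1), (-1, -1), (-2, -1), (-2, -2), (-2, -3), (-2, -4), (-3, -4)])
Fold: move[3]->D => RDLDLDDDL (positions: [(0, 0), (1, 0), (1, -1), (0, -1), (0, -2), (-1, -2), (-1, -3), (-1, -4), (-1, -5), (-2, -5)])

Answer: (0,0) (1,0) (1,-1) (0,-1) (0,-2) (-1,-2) (-1,-3) (-1,-4) (-1,-5) (-2,-5)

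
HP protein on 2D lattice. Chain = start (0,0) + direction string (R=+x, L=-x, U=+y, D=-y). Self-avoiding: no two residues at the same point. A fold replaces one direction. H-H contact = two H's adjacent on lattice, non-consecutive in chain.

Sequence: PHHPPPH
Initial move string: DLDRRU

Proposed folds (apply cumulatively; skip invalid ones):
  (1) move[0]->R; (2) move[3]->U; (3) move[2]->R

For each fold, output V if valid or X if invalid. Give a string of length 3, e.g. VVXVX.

Initial: DLDRRU -> [(0, 0), (0, -1), (-1, -1), (-1, -2), (0, -2), (1, -2), (1, -1)]
Fold 1: move[0]->R => RLDRRU INVALID (collision), skipped
Fold 2: move[3]->U => DLDURU INVALID (collision), skipped
Fold 3: move[2]->R => DLRRRU INVALID (collision), skipped

Answer: XXX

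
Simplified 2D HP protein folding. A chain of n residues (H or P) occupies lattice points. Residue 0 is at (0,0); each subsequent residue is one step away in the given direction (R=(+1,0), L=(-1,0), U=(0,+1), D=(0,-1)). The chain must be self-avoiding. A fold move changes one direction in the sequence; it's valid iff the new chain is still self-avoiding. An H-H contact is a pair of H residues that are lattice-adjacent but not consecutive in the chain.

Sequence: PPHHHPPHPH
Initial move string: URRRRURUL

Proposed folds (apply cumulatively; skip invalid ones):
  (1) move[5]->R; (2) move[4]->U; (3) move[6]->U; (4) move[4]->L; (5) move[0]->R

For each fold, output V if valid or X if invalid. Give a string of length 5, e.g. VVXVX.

Initial: URRRRURUL -> [(0, 0), (0, 1), (1, 1), (2, 1), (3, 1), (4, 1), (4, 2), (5, 2), (5, 3), (4, 3)]
Fold 1: move[5]->R => URRRRRRUL VALID
Fold 2: move[4]->U => URRRURRUL VALID
Fold 3: move[6]->U => URRRURUUL VALID
Fold 4: move[4]->L => URRRLRUUL INVALID (collision), skipped
Fold 5: move[0]->R => RRRRURUUL VALID

Answer: VVVXV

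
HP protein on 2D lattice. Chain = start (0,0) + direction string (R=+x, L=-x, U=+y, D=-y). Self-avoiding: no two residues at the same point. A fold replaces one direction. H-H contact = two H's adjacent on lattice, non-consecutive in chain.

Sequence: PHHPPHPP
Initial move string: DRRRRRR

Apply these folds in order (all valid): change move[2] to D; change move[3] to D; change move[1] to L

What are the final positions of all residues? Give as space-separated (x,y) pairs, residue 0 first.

Answer: (0,0) (0,-1) (-1,-1) (-1,-2) (-1,-3) (0,-3) (1,-3) (2,-3)

Derivation:
Initial moves: DRRRRRR
Fold: move[2]->D => DRDRRRR (positions: [(0, 0), (0, -1), (1, -1), (1, -2), (2, -2), (3, -2), (4, -2), (5, -2)])
Fold: move[3]->D => DRDDRRR (positions: [(0, 0), (0, -1), (1, -1), (1, -2), (1, -3), (2, -3), (3, -3), (4, -3)])
Fold: move[1]->L => DLDDRRR (positions: [(0, 0), (0, -1), (-1, -1), (-1, -2), (-1, -3), (0, -3), (1, -3), (2, -3)])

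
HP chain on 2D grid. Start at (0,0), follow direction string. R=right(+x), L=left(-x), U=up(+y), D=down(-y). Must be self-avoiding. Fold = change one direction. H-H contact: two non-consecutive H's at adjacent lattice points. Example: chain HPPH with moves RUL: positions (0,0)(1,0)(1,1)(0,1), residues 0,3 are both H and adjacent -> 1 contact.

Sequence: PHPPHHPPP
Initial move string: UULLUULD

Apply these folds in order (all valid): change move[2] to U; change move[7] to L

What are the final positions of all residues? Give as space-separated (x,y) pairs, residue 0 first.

Answer: (0,0) (0,1) (0,2) (0,3) (-1,3) (-1,4) (-1,5) (-2,5) (-3,5)

Derivation:
Initial moves: UULLUULD
Fold: move[2]->U => UUULUULD (positions: [(0, 0), (0, 1), (0, 2), (0, 3), (-1, 3), (-1, 4), (-1, 5), (-2, 5), (-2, 4)])
Fold: move[7]->L => UUULUULL (positions: [(0, 0), (0, 1), (0, 2), (0, 3), (-1, 3), (-1, 4), (-1, 5), (-2, 5), (-3, 5)])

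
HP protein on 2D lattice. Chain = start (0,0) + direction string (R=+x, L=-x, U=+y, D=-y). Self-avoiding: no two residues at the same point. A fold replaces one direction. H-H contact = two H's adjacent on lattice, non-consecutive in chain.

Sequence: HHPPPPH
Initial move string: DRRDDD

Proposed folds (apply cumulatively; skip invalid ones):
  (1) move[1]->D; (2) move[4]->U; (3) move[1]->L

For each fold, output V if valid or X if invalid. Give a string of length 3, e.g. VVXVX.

Answer: VXX

Derivation:
Initial: DRRDDD -> [(0, 0), (0, -1), (1, -1), (2, -1), (2, -2), (2, -3), (2, -4)]
Fold 1: move[1]->D => DDRDDD VALID
Fold 2: move[4]->U => DDRDUD INVALID (collision), skipped
Fold 3: move[1]->L => DLRDDD INVALID (collision), skipped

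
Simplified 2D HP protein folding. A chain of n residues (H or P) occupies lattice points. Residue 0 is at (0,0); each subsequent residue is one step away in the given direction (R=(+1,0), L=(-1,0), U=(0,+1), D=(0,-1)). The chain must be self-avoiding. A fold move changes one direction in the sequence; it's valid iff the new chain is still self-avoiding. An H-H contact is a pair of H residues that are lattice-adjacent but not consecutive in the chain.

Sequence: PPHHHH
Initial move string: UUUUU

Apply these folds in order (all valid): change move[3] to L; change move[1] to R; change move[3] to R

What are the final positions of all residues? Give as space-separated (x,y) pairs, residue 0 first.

Answer: (0,0) (0,1) (1,1) (1,2) (2,2) (2,3)

Derivation:
Initial moves: UUUUU
Fold: move[3]->L => UUULU (positions: [(0, 0), (0, 1), (0, 2), (0, 3), (-1, 3), (-1, 4)])
Fold: move[1]->R => URULU (positions: [(0, 0), (0, 1), (1, 1), (1, 2), (0, 2), (0, 3)])
Fold: move[3]->R => URURU (positions: [(0, 0), (0, 1), (1, 1), (1, 2), (2, 2), (2, 3)])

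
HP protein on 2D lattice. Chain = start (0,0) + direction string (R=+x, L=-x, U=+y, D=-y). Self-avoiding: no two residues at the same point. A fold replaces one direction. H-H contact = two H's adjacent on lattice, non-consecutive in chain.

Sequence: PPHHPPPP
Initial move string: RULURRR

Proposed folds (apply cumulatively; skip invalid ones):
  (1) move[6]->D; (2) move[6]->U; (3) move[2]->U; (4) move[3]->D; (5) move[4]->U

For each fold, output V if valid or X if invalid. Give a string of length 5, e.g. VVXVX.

Answer: VVVXV

Derivation:
Initial: RULURRR -> [(0, 0), (1, 0), (1, 1), (0, 1), (0, 2), (1, 2), (2, 2), (3, 2)]
Fold 1: move[6]->D => RULURRD VALID
Fold 2: move[6]->U => RULURRU VALID
Fold 3: move[2]->U => RUUURRU VALID
Fold 4: move[3]->D => RUUDRRU INVALID (collision), skipped
Fold 5: move[4]->U => RUUUURU VALID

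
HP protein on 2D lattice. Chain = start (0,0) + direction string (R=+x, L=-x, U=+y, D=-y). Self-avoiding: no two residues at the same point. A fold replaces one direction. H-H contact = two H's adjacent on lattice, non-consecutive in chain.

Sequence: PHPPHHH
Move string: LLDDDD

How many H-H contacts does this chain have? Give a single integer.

Answer: 0

Derivation:
Positions: [(0, 0), (-1, 0), (-2, 0), (-2, -1), (-2, -2), (-2, -3), (-2, -4)]
No H-H contacts found.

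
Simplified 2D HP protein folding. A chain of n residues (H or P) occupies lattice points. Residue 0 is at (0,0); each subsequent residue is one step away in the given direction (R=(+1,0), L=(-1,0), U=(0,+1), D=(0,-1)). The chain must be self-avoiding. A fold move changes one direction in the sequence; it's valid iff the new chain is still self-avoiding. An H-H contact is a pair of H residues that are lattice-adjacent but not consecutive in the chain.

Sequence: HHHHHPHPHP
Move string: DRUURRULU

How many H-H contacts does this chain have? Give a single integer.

Answer: 1

Derivation:
Positions: [(0, 0), (0, -1), (1, -1), (1, 0), (1, 1), (2, 1), (3, 1), (3, 2), (2, 2), (2, 3)]
H-H contact: residue 0 @(0,0) - residue 3 @(1, 0)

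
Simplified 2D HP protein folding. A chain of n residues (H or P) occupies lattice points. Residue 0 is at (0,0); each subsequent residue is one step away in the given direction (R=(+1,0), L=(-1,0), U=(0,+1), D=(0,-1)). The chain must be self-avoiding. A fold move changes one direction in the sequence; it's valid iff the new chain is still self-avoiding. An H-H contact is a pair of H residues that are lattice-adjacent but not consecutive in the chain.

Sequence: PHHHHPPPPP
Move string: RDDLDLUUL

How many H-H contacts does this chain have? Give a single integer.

Answer: 0

Derivation:
Positions: [(0, 0), (1, 0), (1, -1), (1, -2), (0, -2), (0, -3), (-1, -3), (-1, -2), (-1, -1), (-2, -1)]
No H-H contacts found.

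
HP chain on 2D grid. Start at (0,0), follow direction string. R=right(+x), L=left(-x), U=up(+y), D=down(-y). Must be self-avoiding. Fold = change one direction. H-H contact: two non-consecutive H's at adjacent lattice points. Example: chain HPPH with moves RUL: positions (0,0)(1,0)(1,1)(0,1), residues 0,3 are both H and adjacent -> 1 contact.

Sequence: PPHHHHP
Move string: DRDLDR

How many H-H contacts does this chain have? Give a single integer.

Positions: [(0, 0), (0, -1), (1, -1), (1, -2), (0, -2), (0, -3), (1, -3)]
No H-H contacts found.

Answer: 0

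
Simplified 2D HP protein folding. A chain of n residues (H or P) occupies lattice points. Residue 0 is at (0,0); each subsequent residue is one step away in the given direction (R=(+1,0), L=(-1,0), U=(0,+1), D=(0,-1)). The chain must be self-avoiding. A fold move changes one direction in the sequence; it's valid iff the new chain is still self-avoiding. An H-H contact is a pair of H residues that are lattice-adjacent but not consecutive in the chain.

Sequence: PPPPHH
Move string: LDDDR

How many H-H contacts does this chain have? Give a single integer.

Positions: [(0, 0), (-1, 0), (-1, -1), (-1, -2), (-1, -3), (0, -3)]
No H-H contacts found.

Answer: 0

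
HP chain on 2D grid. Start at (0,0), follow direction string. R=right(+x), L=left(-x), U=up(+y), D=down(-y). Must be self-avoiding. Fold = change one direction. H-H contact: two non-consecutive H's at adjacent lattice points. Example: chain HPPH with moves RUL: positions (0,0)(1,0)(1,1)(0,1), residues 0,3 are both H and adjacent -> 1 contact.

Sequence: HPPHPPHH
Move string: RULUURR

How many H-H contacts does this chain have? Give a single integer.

Positions: [(0, 0), (1, 0), (1, 1), (0, 1), (0, 2), (0, 3), (1, 3), (2, 3)]
H-H contact: residue 0 @(0,0) - residue 3 @(0, 1)

Answer: 1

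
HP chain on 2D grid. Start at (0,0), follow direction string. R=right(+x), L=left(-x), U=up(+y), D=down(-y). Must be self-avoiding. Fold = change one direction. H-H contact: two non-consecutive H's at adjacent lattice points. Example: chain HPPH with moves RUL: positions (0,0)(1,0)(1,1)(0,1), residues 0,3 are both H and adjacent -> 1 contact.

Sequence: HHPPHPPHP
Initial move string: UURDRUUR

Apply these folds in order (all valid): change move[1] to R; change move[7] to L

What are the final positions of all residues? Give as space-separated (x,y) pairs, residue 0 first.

Initial moves: UURDRUUR
Fold: move[1]->R => URRDRUUR (positions: [(0, 0), (0, 1), (1, 1), (2, 1), (2, 0), (3, 0), (3, 1), (3, 2), (4, 2)])
Fold: move[7]->L => URRDRUUL (positions: [(0, 0), (0, 1), (1, 1), (2, 1), (2, 0), (3, 0), (3, 1), (3, 2), (2, 2)])

Answer: (0,0) (0,1) (1,1) (2,1) (2,0) (3,0) (3,1) (3,2) (2,2)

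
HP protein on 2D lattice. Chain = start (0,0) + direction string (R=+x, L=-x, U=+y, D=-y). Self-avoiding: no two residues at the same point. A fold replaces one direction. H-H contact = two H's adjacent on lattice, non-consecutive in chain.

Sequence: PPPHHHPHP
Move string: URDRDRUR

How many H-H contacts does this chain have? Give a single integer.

Answer: 1

Derivation:
Positions: [(0, 0), (0, 1), (1, 1), (1, 0), (2, 0), (2, -1), (3, -1), (3, 0), (4, 0)]
H-H contact: residue 4 @(2,0) - residue 7 @(3, 0)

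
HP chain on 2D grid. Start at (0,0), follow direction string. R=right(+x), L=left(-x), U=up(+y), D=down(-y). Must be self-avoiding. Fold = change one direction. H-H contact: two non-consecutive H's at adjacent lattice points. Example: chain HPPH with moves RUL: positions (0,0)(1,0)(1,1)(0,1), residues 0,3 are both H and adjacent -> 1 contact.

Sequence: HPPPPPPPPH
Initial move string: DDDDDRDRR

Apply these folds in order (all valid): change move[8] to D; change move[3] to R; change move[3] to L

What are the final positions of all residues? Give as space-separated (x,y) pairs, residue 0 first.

Initial moves: DDDDDRDRR
Fold: move[8]->D => DDDDDRDRD (positions: [(0, 0), (0, -1), (0, -2), (0, -3), (0, -4), (0, -5), (1, -5), (1, -6), (2, -6), (2, -7)])
Fold: move[3]->R => DDDRDRDRD (positions: [(0, 0), (0, -1), (0, -2), (0, -3), (1, -3), (1, -4), (2, -4), (2, -5), (3, -5), (3, -6)])
Fold: move[3]->L => DDDLDRDRD (positions: [(0, 0), (0, -1), (0, -2), (0, -3), (-1, -3), (-1, -4), (0, -4), (0, -5), (1, -5), (1, -6)])

Answer: (0,0) (0,-1) (0,-2) (0,-3) (-1,-3) (-1,-4) (0,-4) (0,-5) (1,-5) (1,-6)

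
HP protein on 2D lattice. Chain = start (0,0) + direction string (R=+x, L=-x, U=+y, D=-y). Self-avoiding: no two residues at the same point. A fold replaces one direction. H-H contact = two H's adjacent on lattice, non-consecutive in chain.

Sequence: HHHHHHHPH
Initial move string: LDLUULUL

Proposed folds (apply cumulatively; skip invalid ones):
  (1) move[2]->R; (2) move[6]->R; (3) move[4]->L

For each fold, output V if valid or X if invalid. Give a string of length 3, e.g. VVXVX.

Answer: XXV

Derivation:
Initial: LDLUULUL -> [(0, 0), (-1, 0), (-1, -1), (-2, -1), (-2, 0), (-2, 1), (-3, 1), (-3, 2), (-4, 2)]
Fold 1: move[2]->R => LDRUULUL INVALID (collision), skipped
Fold 2: move[6]->R => LDLUULRL INVALID (collision), skipped
Fold 3: move[4]->L => LDLULLUL VALID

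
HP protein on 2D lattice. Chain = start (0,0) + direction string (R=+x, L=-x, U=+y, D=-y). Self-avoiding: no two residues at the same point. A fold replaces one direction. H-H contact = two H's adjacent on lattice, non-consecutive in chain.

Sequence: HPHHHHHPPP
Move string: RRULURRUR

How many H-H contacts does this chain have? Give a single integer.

Positions: [(0, 0), (1, 0), (2, 0), (2, 1), (1, 1), (1, 2), (2, 2), (3, 2), (3, 3), (4, 3)]
H-H contact: residue 3 @(2,1) - residue 6 @(2, 2)

Answer: 1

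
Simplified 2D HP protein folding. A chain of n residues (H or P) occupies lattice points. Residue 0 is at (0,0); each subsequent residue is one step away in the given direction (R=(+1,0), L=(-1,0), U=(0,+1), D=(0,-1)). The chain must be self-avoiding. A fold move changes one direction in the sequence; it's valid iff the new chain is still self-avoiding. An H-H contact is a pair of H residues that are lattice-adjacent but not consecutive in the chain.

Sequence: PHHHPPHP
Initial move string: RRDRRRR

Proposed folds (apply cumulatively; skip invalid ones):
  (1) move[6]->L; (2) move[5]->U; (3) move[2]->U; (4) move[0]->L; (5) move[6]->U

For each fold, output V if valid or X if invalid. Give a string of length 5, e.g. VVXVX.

Answer: XVVXV

Derivation:
Initial: RRDRRRR -> [(0, 0), (1, 0), (2, 0), (2, -1), (3, -1), (4, -1), (5, -1), (6, -1)]
Fold 1: move[6]->L => RRDRRRL INVALID (collision), skipped
Fold 2: move[5]->U => RRDRRUR VALID
Fold 3: move[2]->U => RRURRUR VALID
Fold 4: move[0]->L => LRURRUR INVALID (collision), skipped
Fold 5: move[6]->U => RRURRUU VALID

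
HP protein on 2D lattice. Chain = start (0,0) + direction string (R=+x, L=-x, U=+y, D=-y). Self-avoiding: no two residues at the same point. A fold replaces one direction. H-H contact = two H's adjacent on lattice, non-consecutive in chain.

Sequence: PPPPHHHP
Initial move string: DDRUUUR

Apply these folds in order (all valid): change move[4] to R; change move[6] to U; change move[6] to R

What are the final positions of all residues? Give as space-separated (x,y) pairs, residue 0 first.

Initial moves: DDRUUUR
Fold: move[4]->R => DDRURUR (positions: [(0, 0), (0, -1), (0, -2), (1, -2), (1, -1), (2, -1), (2, 0), (3, 0)])
Fold: move[6]->U => DDRURUU (positions: [(0, 0), (0, -1), (0, -2), (1, -2), (1, -1), (2, -1), (2, 0), (2, 1)])
Fold: move[6]->R => DDRURUR (positions: [(0, 0), (0, -1), (0, -2), (1, -2), (1, -1), (2, -1), (2, 0), (3, 0)])

Answer: (0,0) (0,-1) (0,-2) (1,-2) (1,-1) (2,-1) (2,0) (3,0)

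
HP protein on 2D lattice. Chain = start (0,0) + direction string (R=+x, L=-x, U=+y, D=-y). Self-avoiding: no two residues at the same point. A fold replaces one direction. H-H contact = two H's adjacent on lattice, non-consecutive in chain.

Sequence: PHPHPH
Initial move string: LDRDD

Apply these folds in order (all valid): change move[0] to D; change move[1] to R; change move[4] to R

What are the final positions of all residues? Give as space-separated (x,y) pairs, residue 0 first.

Initial moves: LDRDD
Fold: move[0]->D => DDRDD (positions: [(0, 0), (0, -1), (0, -2), (1, -2), (1, -3), (1, -4)])
Fold: move[1]->R => DRRDD (positions: [(0, 0), (0, -1), (1, -1), (2, -1), (2, -2), (2, -3)])
Fold: move[4]->R => DRRDR (positions: [(0, 0), (0, -1), (1, -1), (2, -1), (2, -2), (3, -2)])

Answer: (0,0) (0,-1) (1,-1) (2,-1) (2,-2) (3,-2)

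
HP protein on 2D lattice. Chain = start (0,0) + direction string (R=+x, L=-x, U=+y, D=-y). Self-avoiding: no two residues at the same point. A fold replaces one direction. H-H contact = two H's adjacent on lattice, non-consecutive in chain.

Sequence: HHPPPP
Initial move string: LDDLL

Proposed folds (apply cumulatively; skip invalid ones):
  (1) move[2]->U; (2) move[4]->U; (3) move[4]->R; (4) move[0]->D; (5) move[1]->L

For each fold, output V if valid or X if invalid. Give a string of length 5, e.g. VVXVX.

Initial: LDDLL -> [(0, 0), (-1, 0), (-1, -1), (-1, -2), (-2, -2), (-3, -2)]
Fold 1: move[2]->U => LDULL INVALID (collision), skipped
Fold 2: move[4]->U => LDDLU VALID
Fold 3: move[4]->R => LDDLR INVALID (collision), skipped
Fold 4: move[0]->D => DDDLU VALID
Fold 5: move[1]->L => DLDLU VALID

Answer: XVXVV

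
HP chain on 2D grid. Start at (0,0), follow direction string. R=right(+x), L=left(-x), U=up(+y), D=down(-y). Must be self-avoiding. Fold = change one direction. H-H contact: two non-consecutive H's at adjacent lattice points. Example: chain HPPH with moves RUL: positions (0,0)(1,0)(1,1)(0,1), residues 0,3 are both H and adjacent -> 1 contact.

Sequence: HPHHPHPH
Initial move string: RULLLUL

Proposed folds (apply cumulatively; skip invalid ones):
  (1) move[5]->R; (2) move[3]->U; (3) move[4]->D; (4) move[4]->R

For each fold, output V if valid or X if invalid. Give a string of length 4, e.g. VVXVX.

Initial: RULLLUL -> [(0, 0), (1, 0), (1, 1), (0, 1), (-1, 1), (-2, 1), (-2, 2), (-3, 2)]
Fold 1: move[5]->R => RULLLRL INVALID (collision), skipped
Fold 2: move[3]->U => RULULUL VALID
Fold 3: move[4]->D => RULUDUL INVALID (collision), skipped
Fold 4: move[4]->R => RULURUL VALID

Answer: XVXV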